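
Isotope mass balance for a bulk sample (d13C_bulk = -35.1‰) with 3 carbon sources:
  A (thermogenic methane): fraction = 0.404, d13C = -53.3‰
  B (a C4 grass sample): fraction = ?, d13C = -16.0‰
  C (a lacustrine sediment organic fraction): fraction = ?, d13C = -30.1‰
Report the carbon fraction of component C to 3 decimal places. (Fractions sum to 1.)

0.286

Let f_C and f_B be the unknown fractions; fractions sum to 1 so f_C + f_B = 0.596.
Mass balance: Σ fᵢ·δᵢ = δ_bulk ⇒ f_C·(-30.1) + f_B·(-16.0) = -35.1 − (-21.533) = -13.567
Substitute f_B = 0.596 − f_C:
f_C·(-30.1 − -16.0) = -13.567 − 0.596×(-16.0) = -4.031
f_C = -4.031 / -14.1 = 0.2859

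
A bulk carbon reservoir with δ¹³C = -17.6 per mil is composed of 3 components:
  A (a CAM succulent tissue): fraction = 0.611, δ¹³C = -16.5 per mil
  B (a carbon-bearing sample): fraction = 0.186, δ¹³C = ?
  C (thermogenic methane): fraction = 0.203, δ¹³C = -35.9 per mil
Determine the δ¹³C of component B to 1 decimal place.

Isotope mass balance: δ_bulk = Σ fᵢ·δᵢ.
-17.6 = 0.611×(-16.5) + 0.186×δ_B + 0.203×(-35.9)
0.186·δ_B = -17.6 − (-17.369) = -0.231
δ_B = -0.231 / 0.186 = -1.24 per mil

-1.2 per mil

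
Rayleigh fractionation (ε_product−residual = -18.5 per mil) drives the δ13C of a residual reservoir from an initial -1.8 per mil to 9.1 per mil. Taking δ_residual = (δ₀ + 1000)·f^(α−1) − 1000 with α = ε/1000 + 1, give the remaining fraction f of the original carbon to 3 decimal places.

0.556

α − 1 = ε/1000 = -0.0185
(δ_res + 1000)/(δ₀ + 1000) = (9.1 + 1000)/(-1.8 + 1000) = 1009.1/998.2 = 1.010920
f = 1.010920^(1/-0.0185) = exp(ln(1.010920)/-0.0185) = exp(0.01086/-0.0185)
f = exp(-0.5871) = 0.5560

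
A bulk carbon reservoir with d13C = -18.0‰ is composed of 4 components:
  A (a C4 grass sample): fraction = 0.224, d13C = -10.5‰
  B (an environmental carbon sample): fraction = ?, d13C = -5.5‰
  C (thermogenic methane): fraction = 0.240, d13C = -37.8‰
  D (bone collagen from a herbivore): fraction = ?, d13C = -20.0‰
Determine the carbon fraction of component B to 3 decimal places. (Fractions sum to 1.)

0.286

Let f_B and f_D be the unknown fractions; fractions sum to 1 so f_B + f_D = 0.536.
Mass balance: Σ fᵢ·δᵢ = δ_bulk ⇒ f_B·(-5.5) + f_D·(-20.0) = -18.0 − (-11.424) = -6.576
Substitute f_D = 0.536 − f_B:
f_B·(-5.5 − -20.0) = -6.576 − 0.536×(-20.0) = 4.144
f_B = 4.144 / 14.5 = 0.2858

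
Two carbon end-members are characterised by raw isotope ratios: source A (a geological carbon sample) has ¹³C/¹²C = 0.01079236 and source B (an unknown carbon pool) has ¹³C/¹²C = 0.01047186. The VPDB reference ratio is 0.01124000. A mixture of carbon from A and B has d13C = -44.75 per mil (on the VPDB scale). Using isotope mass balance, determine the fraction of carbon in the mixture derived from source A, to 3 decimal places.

δ_A = (0.01079236/0.01124000 − 1)×1000 = (0.960174 − 1)×1000 = -39.826 per mil
δ_B = (0.01047186/0.01124000 − 1)×1000 = (0.931660 − 1)×1000 = -68.340 per mil
f_A = (δ_mix − δ_B)/(δ_A − δ_B) = (-44.75 − (-68.340))/(-39.826 − (-68.340))
f_A = 23.590 / 28.514 = 0.8273

0.827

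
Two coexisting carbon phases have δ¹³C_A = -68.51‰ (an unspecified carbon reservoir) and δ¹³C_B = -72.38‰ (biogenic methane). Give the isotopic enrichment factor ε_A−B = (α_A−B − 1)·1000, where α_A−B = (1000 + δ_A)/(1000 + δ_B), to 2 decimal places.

4.17‰

α_A−B = (1000 + -68.51) / (1000 + -72.38) = 931.49 / 927.62 = 1.004172
ε_A−B = (1.004172 − 1) × 1000 = 4.172‰
(The approximation ε ≈ δ_A − δ_B would give 3.87‰.)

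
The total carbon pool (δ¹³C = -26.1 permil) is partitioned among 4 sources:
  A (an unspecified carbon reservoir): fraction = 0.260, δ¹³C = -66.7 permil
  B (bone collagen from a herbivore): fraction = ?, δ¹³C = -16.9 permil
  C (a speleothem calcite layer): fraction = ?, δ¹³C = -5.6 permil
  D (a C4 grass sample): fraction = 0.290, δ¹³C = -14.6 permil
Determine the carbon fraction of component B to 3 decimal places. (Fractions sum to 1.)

0.177

Let f_B and f_C be the unknown fractions; fractions sum to 1 so f_B + f_C = 0.450.
Mass balance: Σ fᵢ·δᵢ = δ_bulk ⇒ f_B·(-16.9) + f_C·(-5.6) = -26.1 − (-21.576) = -4.524
Substitute f_C = 0.450 − f_B:
f_B·(-16.9 − -5.6) = -4.524 − 0.450×(-5.6) = -2.004
f_B = -2.004 / -11.3 = 0.1773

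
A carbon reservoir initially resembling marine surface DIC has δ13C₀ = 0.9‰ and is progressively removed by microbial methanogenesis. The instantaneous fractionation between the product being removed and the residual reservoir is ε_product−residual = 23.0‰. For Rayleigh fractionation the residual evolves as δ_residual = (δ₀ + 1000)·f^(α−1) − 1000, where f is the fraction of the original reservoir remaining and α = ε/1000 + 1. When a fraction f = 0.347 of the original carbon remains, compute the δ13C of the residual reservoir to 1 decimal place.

Rayleigh residual: δ_res = (δ₀ + 1000)·f^(α−1) − 1000
α = ε/1000 + 1 = 1.02300, so α − 1 = 0.02300
f^(α−1) = 0.347^(0.02300) = 0.975950
δ_res = (0.9 + 1000) × 0.975950 − 1000 = 976.828 − 1000 = -23.17‰

-23.2‰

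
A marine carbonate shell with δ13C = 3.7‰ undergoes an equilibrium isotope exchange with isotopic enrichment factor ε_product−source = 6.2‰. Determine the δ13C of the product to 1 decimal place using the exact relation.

Exactly, δ_product = (δ_source + 1000)·(ε/1000 + 1) − 1000.
δ_product = (3.7 + 1000) × (6.2/1000 + 1) − 1000
δ_product = 9.92‰

9.9‰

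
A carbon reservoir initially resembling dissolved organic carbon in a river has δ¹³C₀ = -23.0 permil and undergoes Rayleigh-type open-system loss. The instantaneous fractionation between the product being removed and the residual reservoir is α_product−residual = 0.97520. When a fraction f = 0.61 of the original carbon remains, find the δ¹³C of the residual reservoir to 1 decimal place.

-10.9 permil

Rayleigh residual: δ_res = (δ₀ + 1000)·f^(α−1) − 1000
α − 1 = -0.02480
f^(α−1) = 0.61^(-0.02480) = 1.012334
δ_res = (-23.0 + 1000) × 1.012334 − 1000 = 989.050 − 1000 = -10.95 permil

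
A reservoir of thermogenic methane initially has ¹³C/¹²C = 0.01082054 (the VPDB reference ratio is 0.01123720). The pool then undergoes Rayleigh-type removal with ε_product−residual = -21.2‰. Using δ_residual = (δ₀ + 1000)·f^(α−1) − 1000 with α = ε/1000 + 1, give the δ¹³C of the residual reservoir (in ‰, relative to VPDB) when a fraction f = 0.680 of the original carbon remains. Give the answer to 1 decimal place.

-29.2‰

δ₀ = (0.01082054/0.01123720 − 1)×1000 = (0.962921 − 1)×1000 = -37.079‰
α − 1 = ε/1000 = -0.0212
f^(α−1) = 0.680^(-0.0212) = 1.008210
δ_res = (-37.079 + 1000) × 1.008210 − 1000 = 970.827 − 1000 = -29.17‰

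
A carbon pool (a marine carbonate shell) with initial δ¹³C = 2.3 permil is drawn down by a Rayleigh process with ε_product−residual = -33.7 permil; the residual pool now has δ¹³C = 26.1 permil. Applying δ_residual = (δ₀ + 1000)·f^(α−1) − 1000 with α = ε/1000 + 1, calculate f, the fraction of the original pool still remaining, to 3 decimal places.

α − 1 = ε/1000 = -0.0337
(δ_res + 1000)/(δ₀ + 1000) = (26.1 + 1000)/(2.3 + 1000) = 1026.1/1002.3 = 1.023745
f = 1.023745^(1/-0.0337) = exp(ln(1.023745)/-0.0337) = exp(0.02347/-0.0337)
f = exp(-0.6964) = 0.4984

0.498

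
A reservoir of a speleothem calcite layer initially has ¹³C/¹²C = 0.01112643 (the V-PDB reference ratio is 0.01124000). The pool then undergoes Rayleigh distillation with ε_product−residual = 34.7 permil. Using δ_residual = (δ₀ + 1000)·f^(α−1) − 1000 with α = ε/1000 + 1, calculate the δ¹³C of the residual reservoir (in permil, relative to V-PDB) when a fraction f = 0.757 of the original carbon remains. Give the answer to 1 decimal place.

δ₀ = (0.01112643/0.01124000 − 1)×1000 = (0.989896 − 1)×1000 = -10.104 permil
α − 1 = ε/1000 = 0.0347
f^(α−1) = 0.757^(0.0347) = 0.990386
δ_res = (-10.104 + 1000) × 0.990386 − 1000 = 980.379 − 1000 = -19.62 permil

-19.6 permil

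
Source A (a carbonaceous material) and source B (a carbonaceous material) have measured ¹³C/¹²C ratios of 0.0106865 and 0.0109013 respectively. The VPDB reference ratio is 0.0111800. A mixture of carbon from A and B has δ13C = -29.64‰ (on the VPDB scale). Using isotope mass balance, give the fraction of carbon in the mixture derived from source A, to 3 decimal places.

δ_A = (0.0106865/0.0111800 − 1)×1000 = (0.955859 − 1)×1000 = -44.141‰
δ_B = (0.0109013/0.0111800 − 1)×1000 = (0.975072 − 1)×1000 = -24.928‰
f_A = (δ_mix − δ_B)/(δ_A − δ_B) = (-29.64 − (-24.928))/(-44.141 − (-24.928))
f_A = -4.712 / -19.213 = 0.2452

0.245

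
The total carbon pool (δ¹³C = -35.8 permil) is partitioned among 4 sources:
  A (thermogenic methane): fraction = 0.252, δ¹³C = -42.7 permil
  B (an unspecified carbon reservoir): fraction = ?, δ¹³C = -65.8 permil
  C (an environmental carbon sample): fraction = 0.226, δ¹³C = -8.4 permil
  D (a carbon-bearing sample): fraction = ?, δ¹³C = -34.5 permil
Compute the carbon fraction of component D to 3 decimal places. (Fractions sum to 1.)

0.358

Let f_D and f_B be the unknown fractions; fractions sum to 1 so f_D + f_B = 0.522.
Mass balance: Σ fᵢ·δᵢ = δ_bulk ⇒ f_D·(-34.5) + f_B·(-65.8) = -35.8 − (-12.659) = -23.141
Substitute f_B = 0.522 − f_D:
f_D·(-34.5 − -65.8) = -23.141 − 0.522×(-65.8) = 11.206
f_D = 11.206 / 31.3 = 0.3580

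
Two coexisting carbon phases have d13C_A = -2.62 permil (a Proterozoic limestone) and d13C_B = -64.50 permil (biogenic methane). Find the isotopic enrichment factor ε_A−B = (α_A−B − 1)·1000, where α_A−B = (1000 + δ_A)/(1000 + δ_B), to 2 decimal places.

66.15 permil

α_A−B = (1000 + -2.62) / (1000 + -64.50) = 997.38 / 935.50 = 1.066146
ε_A−B = (1.066146 − 1) × 1000 = 66.146 permil
(The approximation ε ≈ δ_A − δ_B would give 61.88 permil.)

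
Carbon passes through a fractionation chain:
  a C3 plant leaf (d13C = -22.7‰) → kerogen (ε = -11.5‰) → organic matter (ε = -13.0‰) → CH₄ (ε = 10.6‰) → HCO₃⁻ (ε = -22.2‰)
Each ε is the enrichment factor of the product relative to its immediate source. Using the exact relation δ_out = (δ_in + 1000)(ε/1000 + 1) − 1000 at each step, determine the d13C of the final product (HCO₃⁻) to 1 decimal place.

step 1: δ = (-22.70 + 1000)·(-11.5/1000 + 1) − 1000 = -33.94‰
step 2: δ = (-33.94 + 1000)·(-13.0/1000 + 1) − 1000 = -46.50‰
step 3: δ = (-46.50 + 1000)·(10.6/1000 + 1) − 1000 = -36.39‰
step 4: δ = (-36.39 + 1000)·(-22.2/1000 + 1) − 1000 = -57.78‰

-57.8‰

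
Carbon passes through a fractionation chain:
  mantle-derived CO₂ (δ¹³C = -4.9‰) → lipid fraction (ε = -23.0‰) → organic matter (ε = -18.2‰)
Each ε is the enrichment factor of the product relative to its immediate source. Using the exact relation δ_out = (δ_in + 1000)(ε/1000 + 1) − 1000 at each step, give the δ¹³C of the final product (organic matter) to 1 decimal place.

-45.5‰

step 1: δ = (-4.90 + 1000)·(-23.0/1000 + 1) − 1000 = -27.79‰
step 2: δ = (-27.79 + 1000)·(-18.2/1000 + 1) − 1000 = -45.48‰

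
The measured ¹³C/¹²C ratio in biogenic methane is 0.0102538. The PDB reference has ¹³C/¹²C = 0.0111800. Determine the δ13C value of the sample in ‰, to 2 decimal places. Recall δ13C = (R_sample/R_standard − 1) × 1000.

δ13C = (R_sample / R_standard − 1) × 1000
R_sample / R_standard = 0.0102538 / 0.0111800 = 0.917156
δ13C = (0.917156 − 1) × 1000 = -82.844‰

-82.84‰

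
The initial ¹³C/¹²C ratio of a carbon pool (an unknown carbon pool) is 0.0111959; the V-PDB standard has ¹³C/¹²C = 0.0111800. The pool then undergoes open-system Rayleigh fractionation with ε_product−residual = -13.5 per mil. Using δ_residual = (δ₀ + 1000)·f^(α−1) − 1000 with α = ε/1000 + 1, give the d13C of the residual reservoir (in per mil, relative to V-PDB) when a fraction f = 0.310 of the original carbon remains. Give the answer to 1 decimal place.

δ₀ = (0.0111959/0.0111800 − 1)×1000 = (1.001422 − 1)×1000 = 1.422 per mil
α − 1 = ε/1000 = -0.0135
f^(α−1) = 0.310^(-0.0135) = 1.015937
δ_res = (1.422 + 1000) × 1.015937 − 1000 = 1017.381 − 1000 = 17.38 per mil

17.4 per mil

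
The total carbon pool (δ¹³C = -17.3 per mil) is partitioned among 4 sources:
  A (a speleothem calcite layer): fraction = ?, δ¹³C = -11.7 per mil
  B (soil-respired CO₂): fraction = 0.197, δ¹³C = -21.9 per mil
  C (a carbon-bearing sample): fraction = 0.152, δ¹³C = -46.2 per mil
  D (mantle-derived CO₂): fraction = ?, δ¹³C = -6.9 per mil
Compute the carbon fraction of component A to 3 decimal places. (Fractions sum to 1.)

Let f_A and f_D be the unknown fractions; fractions sum to 1 so f_A + f_D = 0.651.
Mass balance: Σ fᵢ·δᵢ = δ_bulk ⇒ f_A·(-11.7) + f_D·(-6.9) = -17.3 − (-11.337) = -5.963
Substitute f_D = 0.651 − f_A:
f_A·(-11.7 − -6.9) = -5.963 − 0.651×(-6.9) = -1.471
f_A = -1.471 / -4.8 = 0.3065

0.307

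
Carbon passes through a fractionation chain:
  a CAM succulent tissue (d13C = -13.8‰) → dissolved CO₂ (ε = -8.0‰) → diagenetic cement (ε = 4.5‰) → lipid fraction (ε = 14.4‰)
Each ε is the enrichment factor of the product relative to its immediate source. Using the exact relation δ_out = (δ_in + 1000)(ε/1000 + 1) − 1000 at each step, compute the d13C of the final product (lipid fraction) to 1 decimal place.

step 1: δ = (-13.80 + 1000)·(-8.0/1000 + 1) − 1000 = -21.69‰
step 2: δ = (-21.69 + 1000)·(4.5/1000 + 1) − 1000 = -17.29‰
step 3: δ = (-17.29 + 1000)·(14.4/1000 + 1) − 1000 = -3.14‰

-3.1‰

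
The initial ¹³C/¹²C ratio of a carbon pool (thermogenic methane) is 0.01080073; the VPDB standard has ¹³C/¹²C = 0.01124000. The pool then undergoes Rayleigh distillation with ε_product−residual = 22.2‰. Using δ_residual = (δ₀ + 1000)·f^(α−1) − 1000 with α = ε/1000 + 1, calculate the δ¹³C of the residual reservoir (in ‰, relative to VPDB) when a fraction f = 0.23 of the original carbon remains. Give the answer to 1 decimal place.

-69.9‰

δ₀ = (0.01080073/0.01124000 − 1)×1000 = (0.960919 − 1)×1000 = -39.081‰
α − 1 = ε/1000 = 0.0222
f^(α−1) = 0.23^(0.0222) = 0.967900
δ_res = (-39.081 + 1000) × 0.967900 − 1000 = 930.073 − 1000 = -69.93‰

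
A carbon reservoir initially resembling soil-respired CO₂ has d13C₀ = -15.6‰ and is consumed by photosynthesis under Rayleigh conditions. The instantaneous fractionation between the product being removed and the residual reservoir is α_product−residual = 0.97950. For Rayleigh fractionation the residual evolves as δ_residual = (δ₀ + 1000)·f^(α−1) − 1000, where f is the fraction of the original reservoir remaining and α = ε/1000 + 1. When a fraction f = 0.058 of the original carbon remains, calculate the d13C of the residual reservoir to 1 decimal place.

Rayleigh residual: δ_res = (δ₀ + 1000)·f^(α−1) − 1000
α − 1 = -0.02050
f^(α−1) = 0.058^(-0.02050) = 1.060107
δ_res = (-15.6 + 1000) × 1.060107 − 1000 = 1043.569 − 1000 = 43.57‰

43.6‰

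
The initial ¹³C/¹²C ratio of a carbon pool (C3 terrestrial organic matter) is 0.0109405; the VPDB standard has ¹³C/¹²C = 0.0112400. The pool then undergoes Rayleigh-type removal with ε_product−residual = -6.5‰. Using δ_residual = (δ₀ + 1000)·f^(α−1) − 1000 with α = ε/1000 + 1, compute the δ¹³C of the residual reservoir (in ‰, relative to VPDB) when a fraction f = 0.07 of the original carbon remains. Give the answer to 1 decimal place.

-9.7‰

δ₀ = (0.0109405/0.0112400 − 1)×1000 = (0.973354 − 1)×1000 = -26.646‰
α − 1 = ε/1000 = -0.0065
f^(α−1) = 0.07^(-0.0065) = 1.017435
δ_res = (-26.646 + 1000) × 1.017435 − 1000 = 990.325 − 1000 = -9.68‰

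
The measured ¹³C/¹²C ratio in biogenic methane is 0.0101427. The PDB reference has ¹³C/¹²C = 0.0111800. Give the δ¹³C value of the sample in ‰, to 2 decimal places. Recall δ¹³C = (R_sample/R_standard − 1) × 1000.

δ¹³C = (R_sample / R_standard − 1) × 1000
R_sample / R_standard = 0.0101427 / 0.0111800 = 0.907218
δ¹³C = (0.907218 − 1) × 1000 = -92.782‰

-92.78‰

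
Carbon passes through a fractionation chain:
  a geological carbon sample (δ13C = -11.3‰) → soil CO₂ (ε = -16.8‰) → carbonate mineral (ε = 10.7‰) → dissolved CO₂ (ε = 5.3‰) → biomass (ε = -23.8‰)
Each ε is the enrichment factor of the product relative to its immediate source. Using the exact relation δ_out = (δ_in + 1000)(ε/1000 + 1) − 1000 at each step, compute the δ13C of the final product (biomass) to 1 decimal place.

step 1: δ = (-11.30 + 1000)·(-16.8/1000 + 1) − 1000 = -27.91‰
step 2: δ = (-27.91 + 1000)·(10.7/1000 + 1) − 1000 = -17.51‰
step 3: δ = (-17.51 + 1000)·(5.3/1000 + 1) − 1000 = -12.30‰
step 4: δ = (-12.30 + 1000)·(-23.8/1000 + 1) − 1000 = -35.81‰

-35.8‰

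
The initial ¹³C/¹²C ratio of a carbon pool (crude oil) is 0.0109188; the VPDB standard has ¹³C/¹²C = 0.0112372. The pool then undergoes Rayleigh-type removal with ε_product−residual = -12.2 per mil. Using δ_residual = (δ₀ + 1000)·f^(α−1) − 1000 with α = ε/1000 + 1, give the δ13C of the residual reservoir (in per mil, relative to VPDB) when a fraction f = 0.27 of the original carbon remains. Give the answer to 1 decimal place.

δ₀ = (0.0109188/0.0112372 − 1)×1000 = (0.971666 − 1)×1000 = -28.334 per mil
α − 1 = ε/1000 = -0.0122
f^(α−1) = 0.27^(-0.0122) = 1.016102
δ_res = (-28.334 + 1000) × 1.016102 − 1000 = 987.311 − 1000 = -12.69 per mil

-12.7 per mil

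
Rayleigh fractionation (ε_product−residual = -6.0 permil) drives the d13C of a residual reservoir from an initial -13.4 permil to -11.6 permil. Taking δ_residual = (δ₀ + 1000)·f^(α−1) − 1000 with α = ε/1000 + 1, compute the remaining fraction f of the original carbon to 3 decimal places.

0.738

α − 1 = ε/1000 = -0.0060
(δ_res + 1000)/(δ₀ + 1000) = (-11.6 + 1000)/(-13.4 + 1000) = 988.4/986.6 = 1.001824
f = 1.001824^(1/-0.0060) = exp(ln(1.001824)/-0.0060) = exp(0.00182/-0.0060)
f = exp(-0.3038) = 0.7380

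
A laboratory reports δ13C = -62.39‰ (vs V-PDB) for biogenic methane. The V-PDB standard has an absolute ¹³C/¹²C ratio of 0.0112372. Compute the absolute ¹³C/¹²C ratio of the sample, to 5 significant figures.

R_sample = R_standard × (δ13C/1000 + 1)
R_sample = 0.0112372 × (-62.39/1000 + 1) = 0.0112372 × 0.937610
R_sample = 0.0105361

0.010536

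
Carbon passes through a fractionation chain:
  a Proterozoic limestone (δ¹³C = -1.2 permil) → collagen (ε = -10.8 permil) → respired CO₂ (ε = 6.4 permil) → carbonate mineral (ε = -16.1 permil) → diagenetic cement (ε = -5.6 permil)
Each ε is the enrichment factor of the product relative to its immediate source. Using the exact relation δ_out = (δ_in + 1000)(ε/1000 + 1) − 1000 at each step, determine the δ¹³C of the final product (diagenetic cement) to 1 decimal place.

-27.2 permil

step 1: δ = (-1.20 + 1000)·(-10.8/1000 + 1) − 1000 = -11.99 permil
step 2: δ = (-11.99 + 1000)·(6.4/1000 + 1) − 1000 = -5.66 permil
step 3: δ = (-5.66 + 1000)·(-16.1/1000 + 1) − 1000 = -21.67 permil
step 4: δ = (-21.67 + 1000)·(-5.6/1000 + 1) − 1000 = -27.15 permil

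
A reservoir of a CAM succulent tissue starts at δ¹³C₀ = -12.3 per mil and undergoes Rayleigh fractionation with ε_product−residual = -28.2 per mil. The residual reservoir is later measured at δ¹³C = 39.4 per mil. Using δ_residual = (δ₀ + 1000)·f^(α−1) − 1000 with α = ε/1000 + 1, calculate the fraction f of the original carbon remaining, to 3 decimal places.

α − 1 = ε/1000 = -0.0282
(δ_res + 1000)/(δ₀ + 1000) = (39.4 + 1000)/(-12.3 + 1000) = 1039.4/987.7 = 1.052344
f = 1.052344^(1/-0.0282) = exp(ln(1.052344)/-0.0282) = exp(0.05102/-0.0282)
f = exp(-1.8092) = 0.1638

0.164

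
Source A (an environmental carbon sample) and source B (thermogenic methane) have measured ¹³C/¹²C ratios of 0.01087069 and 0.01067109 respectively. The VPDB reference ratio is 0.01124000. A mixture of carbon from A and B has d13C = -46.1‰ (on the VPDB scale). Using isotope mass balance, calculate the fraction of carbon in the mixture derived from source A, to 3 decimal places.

0.254

δ_A = (0.01087069/0.01124000 − 1)×1000 = (0.967143 − 1)×1000 = -32.857‰
δ_B = (0.01067109/0.01124000 − 1)×1000 = (0.949385 − 1)×1000 = -50.615‰
f_A = (δ_mix − δ_B)/(δ_A − δ_B) = (-46.1 − (-50.615))/(-32.857 − (-50.615))
f_A = 4.515 / 17.758 = 0.2542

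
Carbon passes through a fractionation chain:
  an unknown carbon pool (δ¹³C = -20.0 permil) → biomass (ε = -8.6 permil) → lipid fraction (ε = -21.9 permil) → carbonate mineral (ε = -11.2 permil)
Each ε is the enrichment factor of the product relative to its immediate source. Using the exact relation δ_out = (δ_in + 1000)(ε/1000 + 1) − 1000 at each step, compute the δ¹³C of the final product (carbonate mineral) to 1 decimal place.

step 1: δ = (-20.00 + 1000)·(-8.6/1000 + 1) − 1000 = -28.43 permil
step 2: δ = (-28.43 + 1000)·(-21.9/1000 + 1) − 1000 = -49.71 permil
step 3: δ = (-49.71 + 1000)·(-11.2/1000 + 1) − 1000 = -60.35 permil

-60.3 permil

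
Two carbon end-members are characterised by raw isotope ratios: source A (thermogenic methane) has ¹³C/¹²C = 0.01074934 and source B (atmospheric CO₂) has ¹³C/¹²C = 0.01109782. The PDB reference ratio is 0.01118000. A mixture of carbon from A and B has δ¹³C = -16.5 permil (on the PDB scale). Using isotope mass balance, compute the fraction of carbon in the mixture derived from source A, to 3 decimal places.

δ_A = (0.01074934/0.01118000 − 1)×1000 = (0.961479 − 1)×1000 = -38.521 permil
δ_B = (0.01109782/0.01118000 − 1)×1000 = (0.992649 − 1)×1000 = -7.351 permil
f_A = (δ_mix − δ_B)/(δ_A − δ_B) = (-16.5 − (-7.351))/(-38.521 − (-7.351))
f_A = -9.149 / -31.170 = 0.2935

0.294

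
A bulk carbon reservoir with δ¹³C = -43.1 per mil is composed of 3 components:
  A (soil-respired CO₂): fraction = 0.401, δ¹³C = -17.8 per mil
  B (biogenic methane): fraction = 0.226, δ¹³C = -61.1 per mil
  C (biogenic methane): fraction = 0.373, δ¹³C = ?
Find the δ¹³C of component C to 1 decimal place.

-59.4 per mil

Isotope mass balance: δ_bulk = Σ fᵢ·δᵢ.
-43.1 = 0.401×(-17.8) + 0.226×(-61.1) + 0.373×δ_C
0.373·δ_C = -43.1 − (-20.946) = -22.154
δ_C = -22.154 / 0.373 = -59.39 per mil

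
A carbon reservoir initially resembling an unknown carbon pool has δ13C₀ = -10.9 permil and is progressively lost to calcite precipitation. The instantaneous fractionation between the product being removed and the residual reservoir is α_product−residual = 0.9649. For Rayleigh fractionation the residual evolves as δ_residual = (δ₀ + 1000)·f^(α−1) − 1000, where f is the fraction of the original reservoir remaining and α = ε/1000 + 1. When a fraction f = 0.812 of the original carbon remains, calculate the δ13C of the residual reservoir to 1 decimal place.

Rayleigh residual: δ_res = (δ₀ + 1000)·f^(α−1) − 1000
α − 1 = -0.03510
f^(α−1) = 0.812^(-0.03510) = 1.007337
δ_res = (-10.9 + 1000) × 1.007337 − 1000 = 996.357 − 1000 = -3.64 permil

-3.6 permil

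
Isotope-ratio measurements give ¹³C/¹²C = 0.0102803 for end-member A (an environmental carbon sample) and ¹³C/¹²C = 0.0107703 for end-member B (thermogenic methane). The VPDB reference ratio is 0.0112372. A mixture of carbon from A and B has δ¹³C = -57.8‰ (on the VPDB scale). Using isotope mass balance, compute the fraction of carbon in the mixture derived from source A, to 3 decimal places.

δ_A = (0.0102803/0.0112372 − 1)×1000 = (0.914845 − 1)×1000 = -85.155‰
δ_B = (0.0107703/0.0112372 − 1)×1000 = (0.958451 − 1)×1000 = -41.549‰
f_A = (δ_mix − δ_B)/(δ_A − δ_B) = (-57.8 − (-41.549))/(-85.155 − (-41.549))
f_A = -16.251 / -43.605 = 0.3727

0.373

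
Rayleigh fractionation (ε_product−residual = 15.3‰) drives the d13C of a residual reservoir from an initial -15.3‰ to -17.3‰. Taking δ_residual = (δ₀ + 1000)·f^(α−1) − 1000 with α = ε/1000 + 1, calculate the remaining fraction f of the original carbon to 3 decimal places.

0.876

α − 1 = ε/1000 = 0.0153
(δ_res + 1000)/(δ₀ + 1000) = (-17.3 + 1000)/(-15.3 + 1000) = 982.7/984.7 = 0.997969
f = 0.997969^(1/0.0153) = exp(ln(0.997969)/0.0153) = exp(-0.00203/0.0153)
f = exp(-0.1329) = 0.8756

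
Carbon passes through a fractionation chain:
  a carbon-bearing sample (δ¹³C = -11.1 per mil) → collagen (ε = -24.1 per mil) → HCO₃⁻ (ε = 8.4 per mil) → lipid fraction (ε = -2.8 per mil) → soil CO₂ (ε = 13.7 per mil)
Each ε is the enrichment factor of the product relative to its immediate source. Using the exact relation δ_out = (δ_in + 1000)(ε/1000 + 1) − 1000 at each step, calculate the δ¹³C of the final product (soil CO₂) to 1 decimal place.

step 1: δ = (-11.10 + 1000)·(-24.1/1000 + 1) − 1000 = -34.93 per mil
step 2: δ = (-34.93 + 1000)·(8.4/1000 + 1) − 1000 = -26.83 per mil
step 3: δ = (-26.83 + 1000)·(-2.8/1000 + 1) − 1000 = -29.55 per mil
step 4: δ = (-29.55 + 1000)·(13.7/1000 + 1) − 1000 = -16.26 per mil

-16.3 per mil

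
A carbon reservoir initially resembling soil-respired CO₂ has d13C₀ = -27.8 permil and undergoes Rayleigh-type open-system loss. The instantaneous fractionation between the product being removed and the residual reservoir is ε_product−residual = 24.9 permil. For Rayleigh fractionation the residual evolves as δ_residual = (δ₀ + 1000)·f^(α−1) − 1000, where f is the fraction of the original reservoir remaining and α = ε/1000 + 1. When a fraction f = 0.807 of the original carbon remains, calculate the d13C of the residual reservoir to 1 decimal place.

-33.0 permil

Rayleigh residual: δ_res = (δ₀ + 1000)·f^(α−1) − 1000
α = ε/1000 + 1 = 1.02490, so α − 1 = 0.02490
f^(α−1) = 0.807^(0.02490) = 0.994675
δ_res = (-27.8 + 1000) × 0.994675 − 1000 = 967.023 − 1000 = -32.98 permil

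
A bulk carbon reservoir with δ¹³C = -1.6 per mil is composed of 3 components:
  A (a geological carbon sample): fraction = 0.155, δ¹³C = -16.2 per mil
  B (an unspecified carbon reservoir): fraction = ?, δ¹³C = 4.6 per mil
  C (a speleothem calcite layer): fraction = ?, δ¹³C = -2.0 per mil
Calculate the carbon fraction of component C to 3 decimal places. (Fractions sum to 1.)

Let f_C and f_B be the unknown fractions; fractions sum to 1 so f_C + f_B = 0.845.
Mass balance: Σ fᵢ·δᵢ = δ_bulk ⇒ f_C·(-2.0) + f_B·(4.6) = -1.6 − (-2.511) = 0.911
Substitute f_B = 0.845 − f_C:
f_C·(-2.0 − 4.6) = 0.911 − 0.845×(4.6) = -2.976
f_C = -2.976 / -6.6 = 0.4509

0.451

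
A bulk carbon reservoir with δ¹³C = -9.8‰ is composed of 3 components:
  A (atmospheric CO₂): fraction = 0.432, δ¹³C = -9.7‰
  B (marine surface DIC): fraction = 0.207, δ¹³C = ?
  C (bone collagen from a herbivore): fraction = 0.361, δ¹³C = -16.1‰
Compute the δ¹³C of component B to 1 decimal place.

1.0‰

Isotope mass balance: δ_bulk = Σ fᵢ·δᵢ.
-9.8 = 0.432×(-9.7) + 0.207×δ_B + 0.361×(-16.1)
0.207·δ_B = -9.8 − (-10.002) = 0.202
δ_B = 0.202 / 0.207 = 0.98‰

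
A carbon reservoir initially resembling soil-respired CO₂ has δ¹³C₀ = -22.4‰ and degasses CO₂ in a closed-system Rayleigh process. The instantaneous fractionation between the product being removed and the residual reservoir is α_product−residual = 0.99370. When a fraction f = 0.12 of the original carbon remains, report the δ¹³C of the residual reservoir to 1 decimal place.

Rayleigh residual: δ_res = (δ₀ + 1000)·f^(α−1) − 1000
α − 1 = -0.00630
f^(α−1) = 0.12^(-0.00630) = 1.013447
δ_res = (-22.4 + 1000) × 1.013447 − 1000 = 990.746 − 1000 = -9.25‰

-9.3‰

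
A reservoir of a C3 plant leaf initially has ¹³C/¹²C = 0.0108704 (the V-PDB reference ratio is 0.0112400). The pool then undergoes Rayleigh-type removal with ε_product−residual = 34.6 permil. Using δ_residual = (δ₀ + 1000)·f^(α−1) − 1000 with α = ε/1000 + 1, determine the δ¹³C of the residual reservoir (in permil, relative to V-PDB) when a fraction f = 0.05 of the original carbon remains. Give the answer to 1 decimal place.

δ₀ = (0.0108704/0.0112400 − 1)×1000 = (0.967117 − 1)×1000 = -32.883 permil
α − 1 = ε/1000 = 0.0346
f^(α−1) = 0.05^(0.0346) = 0.901539
δ_res = (-32.883 + 1000) × 0.901539 − 1000 = 871.894 − 1000 = -128.11 permil

-128.1 permil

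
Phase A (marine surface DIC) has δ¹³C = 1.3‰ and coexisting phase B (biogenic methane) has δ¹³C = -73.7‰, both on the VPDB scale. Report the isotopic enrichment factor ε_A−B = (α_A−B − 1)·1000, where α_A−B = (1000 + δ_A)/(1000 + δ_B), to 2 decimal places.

80.97‰

α_A−B = (1000 + 1.3) / (1000 + -73.7) = 1001.3 / 926.3 = 1.080967
ε_A−B = (1.080967 − 1) × 1000 = 80.967‰
(The approximation ε ≈ δ_A − δ_B would give 75.0‰.)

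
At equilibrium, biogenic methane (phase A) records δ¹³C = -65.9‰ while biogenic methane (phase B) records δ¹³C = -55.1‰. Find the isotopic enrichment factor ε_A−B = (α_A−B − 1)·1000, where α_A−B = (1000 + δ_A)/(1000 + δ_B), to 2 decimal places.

-11.43‰

α_A−B = (1000 + -65.9) / (1000 + -55.1) = 934.1 / 944.9 = 0.988570
ε_A−B = (0.988570 − 1) × 1000 = -11.430‰
(The approximation ε ≈ δ_A − δ_B would give -10.8‰.)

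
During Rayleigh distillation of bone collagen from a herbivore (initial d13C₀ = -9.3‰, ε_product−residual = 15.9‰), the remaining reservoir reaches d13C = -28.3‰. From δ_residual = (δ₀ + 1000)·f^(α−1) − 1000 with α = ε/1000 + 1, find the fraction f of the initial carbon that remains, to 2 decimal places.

0.30

α − 1 = ε/1000 = 0.0159
(δ_res + 1000)/(δ₀ + 1000) = (-28.3 + 1000)/(-9.3 + 1000) = 971.7/990.7 = 0.980822
f = 0.980822^(1/0.0159) = exp(ln(0.980822)/0.0159) = exp(-0.01936/0.0159)
f = exp(-1.2179) = 0.2959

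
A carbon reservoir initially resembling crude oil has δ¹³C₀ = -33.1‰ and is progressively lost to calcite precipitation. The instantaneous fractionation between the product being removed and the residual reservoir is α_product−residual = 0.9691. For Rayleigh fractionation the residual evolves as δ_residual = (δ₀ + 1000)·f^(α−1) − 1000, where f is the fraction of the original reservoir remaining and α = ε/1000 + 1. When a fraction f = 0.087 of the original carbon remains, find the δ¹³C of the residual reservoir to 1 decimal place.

Rayleigh residual: δ_res = (δ₀ + 1000)·f^(α−1) − 1000
α − 1 = -0.03090
f^(α−1) = 0.087^(-0.03090) = 1.078373
δ_res = (-33.1 + 1000) × 1.078373 − 1000 = 1042.678 − 1000 = 42.68‰

42.7‰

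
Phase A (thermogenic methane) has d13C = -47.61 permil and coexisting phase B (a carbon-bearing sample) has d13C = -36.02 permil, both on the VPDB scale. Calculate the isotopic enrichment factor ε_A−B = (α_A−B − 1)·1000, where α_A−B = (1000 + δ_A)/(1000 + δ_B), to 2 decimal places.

α_A−B = (1000 + -47.61) / (1000 + -36.02) = 952.39 / 963.98 = 0.987977
ε_A−B = (0.987977 − 1) × 1000 = -12.023 permil
(The approximation ε ≈ δ_A − δ_B would give -11.59 permil.)

-12.02 permil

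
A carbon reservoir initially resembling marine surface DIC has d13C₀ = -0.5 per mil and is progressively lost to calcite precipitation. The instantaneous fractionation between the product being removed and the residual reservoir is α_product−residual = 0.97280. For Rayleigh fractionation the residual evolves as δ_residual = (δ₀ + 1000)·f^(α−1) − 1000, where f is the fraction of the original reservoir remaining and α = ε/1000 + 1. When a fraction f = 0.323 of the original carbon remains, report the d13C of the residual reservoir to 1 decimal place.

30.7 per mil

Rayleigh residual: δ_res = (δ₀ + 1000)·f^(α−1) − 1000
α − 1 = -0.02720
f^(α−1) = 0.323^(-0.02720) = 1.031216
δ_res = (-0.5 + 1000) × 1.031216 − 1000 = 1030.701 − 1000 = 30.70 per mil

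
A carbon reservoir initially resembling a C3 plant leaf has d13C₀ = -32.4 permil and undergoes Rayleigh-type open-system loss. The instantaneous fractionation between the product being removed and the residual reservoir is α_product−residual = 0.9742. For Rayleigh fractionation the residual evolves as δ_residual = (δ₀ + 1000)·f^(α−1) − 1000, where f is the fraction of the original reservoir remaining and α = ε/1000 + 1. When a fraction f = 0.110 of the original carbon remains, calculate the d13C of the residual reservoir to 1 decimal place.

24.3 permil

Rayleigh residual: δ_res = (δ₀ + 1000)·f^(α−1) − 1000
α − 1 = -0.02580
f^(α−1) = 0.110^(-0.02580) = 1.058600
δ_res = (-32.4 + 1000) × 1.058600 − 1000 = 1024.302 − 1000 = 24.30 permil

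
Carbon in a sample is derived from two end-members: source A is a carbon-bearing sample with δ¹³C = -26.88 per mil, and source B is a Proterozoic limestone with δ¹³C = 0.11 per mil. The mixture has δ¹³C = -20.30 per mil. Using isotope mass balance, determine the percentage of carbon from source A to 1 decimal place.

δ_mix = f_A·δ_A + (1 − f_A)·δ_B  ⇒  f_A = (δ_mix − δ_B)/(δ_A − δ_B)
f_A = (-20.30 − (0.11)) / (-26.88 − (0.11))
f_A = -20.41 / -26.99 = 0.7562

75.6%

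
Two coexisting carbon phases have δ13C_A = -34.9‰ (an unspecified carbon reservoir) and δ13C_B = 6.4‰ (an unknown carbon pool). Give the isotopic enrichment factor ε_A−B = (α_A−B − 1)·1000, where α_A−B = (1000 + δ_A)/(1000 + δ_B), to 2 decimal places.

-41.04‰

α_A−B = (1000 + -34.9) / (1000 + 6.4) = 965.1 / 1006.4 = 0.958963
ε_A−B = (0.958963 − 1) × 1000 = -41.037‰
(The approximation ε ≈ δ_A − δ_B would give -41.3‰.)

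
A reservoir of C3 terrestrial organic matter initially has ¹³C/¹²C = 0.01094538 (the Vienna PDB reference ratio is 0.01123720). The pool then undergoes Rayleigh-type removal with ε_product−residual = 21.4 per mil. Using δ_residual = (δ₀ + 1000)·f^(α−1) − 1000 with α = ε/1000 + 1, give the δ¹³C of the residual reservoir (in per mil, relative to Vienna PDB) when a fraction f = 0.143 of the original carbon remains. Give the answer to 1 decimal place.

δ₀ = (0.01094538/0.01123720 − 1)×1000 = (0.974031 − 1)×1000 = -25.969 per mil
α − 1 = ε/1000 = 0.0214
f^(α−1) = 0.143^(0.0214) = 0.959233
δ_res = (-25.969 + 1000) × 0.959233 − 1000 = 934.323 − 1000 = -65.68 per mil

-65.7 per mil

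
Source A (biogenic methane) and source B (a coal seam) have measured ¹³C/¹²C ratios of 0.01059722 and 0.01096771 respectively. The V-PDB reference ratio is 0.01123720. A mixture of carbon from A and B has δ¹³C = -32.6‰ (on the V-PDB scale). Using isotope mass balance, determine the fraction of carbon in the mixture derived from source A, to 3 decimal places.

δ_A = (0.01059722/0.01123720 − 1)×1000 = (0.943048 − 1)×1000 = -56.952‰
δ_B = (0.01096771/0.01123720 − 1)×1000 = (0.976018 − 1)×1000 = -23.982‰
f_A = (δ_mix − δ_B)/(δ_A − δ_B) = (-32.6 − (-23.982))/(-56.952 − (-23.982))
f_A = -8.618 / -32.970 = 0.2614

0.261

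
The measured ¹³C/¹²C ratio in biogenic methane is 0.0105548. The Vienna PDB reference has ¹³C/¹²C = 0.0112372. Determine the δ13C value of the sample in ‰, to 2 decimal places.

-60.73‰

δ13C = (R_sample / R_standard − 1) × 1000
R_sample / R_standard = 0.0105548 / 0.0112372 = 0.939273
δ13C = (0.939273 − 1) × 1000 = -60.727‰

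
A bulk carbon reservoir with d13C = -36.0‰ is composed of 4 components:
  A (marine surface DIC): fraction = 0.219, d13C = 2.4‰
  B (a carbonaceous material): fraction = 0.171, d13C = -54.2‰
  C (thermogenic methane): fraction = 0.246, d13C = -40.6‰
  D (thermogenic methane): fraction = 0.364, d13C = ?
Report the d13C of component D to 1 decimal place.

Isotope mass balance: δ_bulk = Σ fᵢ·δᵢ.
-36.0 = 0.219×(2.4) + 0.171×(-54.2) + 0.246×(-40.6) + 0.364×δ_D
0.364·δ_D = -36.0 − (-18.730) = -17.270
δ_D = -17.270 / 0.364 = -47.44‰

-47.4‰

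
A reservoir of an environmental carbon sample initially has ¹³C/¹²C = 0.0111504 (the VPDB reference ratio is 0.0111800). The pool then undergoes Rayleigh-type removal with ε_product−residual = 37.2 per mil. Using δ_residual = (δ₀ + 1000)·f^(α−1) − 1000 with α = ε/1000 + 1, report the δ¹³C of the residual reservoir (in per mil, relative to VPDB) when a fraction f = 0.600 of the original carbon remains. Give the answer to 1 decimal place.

-21.4 per mil

δ₀ = (0.0111504/0.0111800 − 1)×1000 = (0.997352 − 1)×1000 = -2.648 per mil
α − 1 = ε/1000 = 0.0372
f^(α−1) = 0.600^(0.0372) = 0.981177
δ_res = (-2.648 + 1000) × 0.981177 − 1000 = 978.579 − 1000 = -21.42 per mil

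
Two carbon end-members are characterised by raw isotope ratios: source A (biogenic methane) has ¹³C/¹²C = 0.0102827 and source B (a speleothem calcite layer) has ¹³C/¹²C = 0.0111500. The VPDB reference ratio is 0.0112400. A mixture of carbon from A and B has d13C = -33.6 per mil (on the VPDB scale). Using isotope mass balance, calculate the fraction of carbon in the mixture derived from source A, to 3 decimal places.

0.332

δ_A = (0.0102827/0.0112400 − 1)×1000 = (0.914831 − 1)×1000 = -85.169 per mil
δ_B = (0.0111500/0.0112400 − 1)×1000 = (0.991993 − 1)×1000 = -8.007 per mil
f_A = (δ_mix − δ_B)/(δ_A − δ_B) = (-33.6 − (-8.007))/(-85.169 − (-8.007))
f_A = -25.593 / -77.162 = 0.3317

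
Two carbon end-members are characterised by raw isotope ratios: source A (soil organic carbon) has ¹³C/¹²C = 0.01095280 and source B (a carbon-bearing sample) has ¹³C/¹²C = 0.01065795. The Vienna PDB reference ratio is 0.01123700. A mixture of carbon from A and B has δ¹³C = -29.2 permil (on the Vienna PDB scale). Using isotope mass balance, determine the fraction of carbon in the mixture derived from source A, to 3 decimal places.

δ_A = (0.01095280/0.01123700 − 1)×1000 = (0.974709 − 1)×1000 = -25.291 permil
δ_B = (0.01065795/0.01123700 − 1)×1000 = (0.948469 − 1)×1000 = -51.531 permil
f_A = (δ_mix − δ_B)/(δ_A − δ_B) = (-29.2 − (-51.531))/(-25.291 − (-51.531))
f_A = 22.331 / 26.239 = 0.8510

0.851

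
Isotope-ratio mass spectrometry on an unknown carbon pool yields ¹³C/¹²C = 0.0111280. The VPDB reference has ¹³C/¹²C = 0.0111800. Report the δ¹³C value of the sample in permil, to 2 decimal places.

-4.65 permil

δ¹³C = (R_sample / R_standard − 1) × 1000
R_sample / R_standard = 0.0111280 / 0.0111800 = 0.995349
δ¹³C = (0.995349 − 1) × 1000 = -4.651 permil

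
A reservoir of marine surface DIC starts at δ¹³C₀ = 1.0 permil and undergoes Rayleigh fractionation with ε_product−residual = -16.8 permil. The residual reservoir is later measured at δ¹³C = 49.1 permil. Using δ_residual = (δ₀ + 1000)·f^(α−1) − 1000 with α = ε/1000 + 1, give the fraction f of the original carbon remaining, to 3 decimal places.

0.061

α − 1 = ε/1000 = -0.0168
(δ_res + 1000)/(δ₀ + 1000) = (49.1 + 1000)/(1.0 + 1000) = 1049.1/1001.0 = 1.048052
f = 1.048052^(1/-0.0168) = exp(ln(1.048052)/-0.0168) = exp(0.04693/-0.0168)
f = exp(-2.7936) = 0.0612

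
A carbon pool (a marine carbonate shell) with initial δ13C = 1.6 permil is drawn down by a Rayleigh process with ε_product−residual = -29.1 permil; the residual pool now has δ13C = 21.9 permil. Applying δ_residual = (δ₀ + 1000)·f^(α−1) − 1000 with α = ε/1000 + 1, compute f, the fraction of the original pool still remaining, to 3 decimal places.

α − 1 = ε/1000 = -0.0291
(δ_res + 1000)/(δ₀ + 1000) = (21.9 + 1000)/(1.6 + 1000) = 1021.9/1001.6 = 1.020268
f = 1.020268^(1/-0.0291) = exp(ln(1.020268)/-0.0291) = exp(0.02006/-0.0291)
f = exp(-0.6895) = 0.5018

0.502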